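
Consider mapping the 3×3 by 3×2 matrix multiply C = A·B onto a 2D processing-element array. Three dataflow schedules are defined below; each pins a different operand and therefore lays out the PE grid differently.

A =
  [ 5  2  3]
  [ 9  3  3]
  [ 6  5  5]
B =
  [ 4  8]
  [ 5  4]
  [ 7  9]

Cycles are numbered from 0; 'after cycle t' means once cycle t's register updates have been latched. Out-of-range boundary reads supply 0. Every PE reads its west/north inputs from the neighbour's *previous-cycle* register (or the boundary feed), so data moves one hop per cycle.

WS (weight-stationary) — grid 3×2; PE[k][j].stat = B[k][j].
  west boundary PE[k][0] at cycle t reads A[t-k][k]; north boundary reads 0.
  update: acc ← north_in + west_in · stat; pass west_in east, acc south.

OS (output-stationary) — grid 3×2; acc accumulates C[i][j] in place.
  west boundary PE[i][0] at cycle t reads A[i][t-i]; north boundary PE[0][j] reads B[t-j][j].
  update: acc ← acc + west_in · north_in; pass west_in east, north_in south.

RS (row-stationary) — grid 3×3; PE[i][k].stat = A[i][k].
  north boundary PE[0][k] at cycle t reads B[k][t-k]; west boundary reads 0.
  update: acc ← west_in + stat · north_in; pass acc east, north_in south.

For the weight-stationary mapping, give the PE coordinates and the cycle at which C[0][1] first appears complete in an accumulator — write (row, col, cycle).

Under WS, C[0][1] lands at PE[2][1]:
  @0  [2,1]  acc 0  |  →0  ↓0
  @1  [2,1]  acc 0  |  →0  ↓0
  @2  [2,1]  acc 0  |  →0  ↓0
  @3  [2,1]  acc 75  |  →3  ↓75

(row, col, cycle) = (2, 1, 3)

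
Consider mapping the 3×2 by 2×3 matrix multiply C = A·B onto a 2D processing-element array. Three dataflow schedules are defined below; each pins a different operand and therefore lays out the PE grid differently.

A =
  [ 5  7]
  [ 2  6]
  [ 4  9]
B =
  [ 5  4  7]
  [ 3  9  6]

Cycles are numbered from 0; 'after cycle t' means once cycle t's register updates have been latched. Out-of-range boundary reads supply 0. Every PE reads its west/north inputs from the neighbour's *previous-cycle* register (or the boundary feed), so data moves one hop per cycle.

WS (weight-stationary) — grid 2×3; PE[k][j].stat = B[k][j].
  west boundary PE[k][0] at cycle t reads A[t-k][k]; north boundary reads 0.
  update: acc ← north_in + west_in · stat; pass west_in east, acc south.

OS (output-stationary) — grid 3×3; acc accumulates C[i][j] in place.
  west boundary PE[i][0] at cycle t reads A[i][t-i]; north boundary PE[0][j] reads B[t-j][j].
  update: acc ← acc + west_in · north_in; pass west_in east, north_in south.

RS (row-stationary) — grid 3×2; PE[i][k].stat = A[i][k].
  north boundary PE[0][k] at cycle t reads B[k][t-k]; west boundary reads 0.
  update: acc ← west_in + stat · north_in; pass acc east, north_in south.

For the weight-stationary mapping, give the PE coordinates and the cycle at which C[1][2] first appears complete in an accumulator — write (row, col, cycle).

Under WS, C[1][2] lands at PE[1][2]:
  c0 r1c2: 0 / 0 / 0
  c1 r1c2: 0 / 0 / 0
  c2 r1c2: 0 / 0 / 0
  c3 r1c2: 77 / 7 / 77
  c4 r1c2: 50 / 6 / 50

(row, col, cycle) = (1, 2, 4)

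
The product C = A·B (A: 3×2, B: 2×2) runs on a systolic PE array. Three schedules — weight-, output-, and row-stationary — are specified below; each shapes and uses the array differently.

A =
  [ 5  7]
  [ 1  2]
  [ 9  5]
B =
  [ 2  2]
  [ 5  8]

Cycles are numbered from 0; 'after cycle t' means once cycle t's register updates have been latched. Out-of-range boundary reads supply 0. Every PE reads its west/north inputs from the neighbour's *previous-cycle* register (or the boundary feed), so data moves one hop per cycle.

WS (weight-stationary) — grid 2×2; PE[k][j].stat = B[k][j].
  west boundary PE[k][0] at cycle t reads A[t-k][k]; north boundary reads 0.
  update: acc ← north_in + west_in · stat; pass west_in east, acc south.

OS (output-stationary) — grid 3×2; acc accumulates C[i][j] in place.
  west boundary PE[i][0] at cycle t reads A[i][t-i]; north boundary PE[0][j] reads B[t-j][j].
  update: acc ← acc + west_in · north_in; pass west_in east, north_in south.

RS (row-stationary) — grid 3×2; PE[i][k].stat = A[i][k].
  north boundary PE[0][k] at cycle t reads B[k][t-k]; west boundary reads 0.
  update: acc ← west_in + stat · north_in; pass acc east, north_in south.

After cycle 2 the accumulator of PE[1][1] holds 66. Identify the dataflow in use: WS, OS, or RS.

dataflow = WS

WS (2×2 grid), PE[1][1]:
  step 0 · PE1,1: acc=0; fwd→0 fwd↓0
  step 1 · PE1,1: acc=0; fwd→0 fwd↓0
  step 2 · PE1,1: acc=66; fwd→7 fwd↓66
OS (3×2 grid), PE[1][1]:
  step 0 · PE1,1: acc=0; fwd→0 fwd↓0
  step 1 · PE1,1: acc=0; fwd→0 fwd↓0
  step 2 · PE1,1: acc=2; fwd→1 fwd↓2
RS (3×2 grid), PE[1][1]:
  step 0 · PE1,1: acc=0; fwd→0 fwd↓0
  step 1 · PE1,1: acc=0; fwd→0 fwd↓0
  step 2 · PE1,1: acc=12; fwd→12 fwd↓5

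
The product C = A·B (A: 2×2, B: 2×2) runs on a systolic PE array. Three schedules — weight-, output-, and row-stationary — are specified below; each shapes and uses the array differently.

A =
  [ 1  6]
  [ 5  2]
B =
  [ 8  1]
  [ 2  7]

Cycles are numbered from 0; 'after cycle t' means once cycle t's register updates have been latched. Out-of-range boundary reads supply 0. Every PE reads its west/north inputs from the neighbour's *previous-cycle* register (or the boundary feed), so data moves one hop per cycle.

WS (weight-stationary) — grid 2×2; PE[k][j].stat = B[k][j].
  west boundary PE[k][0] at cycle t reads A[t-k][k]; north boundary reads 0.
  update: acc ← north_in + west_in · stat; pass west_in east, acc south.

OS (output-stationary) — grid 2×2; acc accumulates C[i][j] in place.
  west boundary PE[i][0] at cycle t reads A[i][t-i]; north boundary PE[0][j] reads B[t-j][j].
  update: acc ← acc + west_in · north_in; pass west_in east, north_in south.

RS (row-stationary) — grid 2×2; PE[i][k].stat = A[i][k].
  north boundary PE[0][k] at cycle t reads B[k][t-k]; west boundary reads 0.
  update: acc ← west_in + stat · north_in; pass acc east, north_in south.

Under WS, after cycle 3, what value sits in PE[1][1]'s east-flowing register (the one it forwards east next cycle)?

WS 2×2: PE[1][1] cycle-by-cycle (with neighbour feeds):
  cycle 0: PE[0][1] → acc 0, east 0, south 0
  cycle 0: PE[1][0] → acc 0, east 0, south 0
  cycle 0: PE[1][1] → acc 0, east 0, south 0
  cycle 1: PE[0][1] → acc 1, east 1, south 1
  cycle 1: PE[1][0] → acc 20, east 6, south 20
  cycle 1: PE[1][1] → acc 0, east 0, south 0
  cycle 2: PE[0][1] → acc 5, east 5, south 5
  cycle 2: PE[1][0] → acc 44, east 2, south 44
  cycle 2: PE[1][1] → acc 43, east 6, south 43
  cycle 3: PE[0][1] → acc 0, east 0, south 0
  cycle 3: PE[1][0] → acc 0, east 0, south 0
  cycle 3: PE[1][1] → acc 19, east 2, south 19

register = 2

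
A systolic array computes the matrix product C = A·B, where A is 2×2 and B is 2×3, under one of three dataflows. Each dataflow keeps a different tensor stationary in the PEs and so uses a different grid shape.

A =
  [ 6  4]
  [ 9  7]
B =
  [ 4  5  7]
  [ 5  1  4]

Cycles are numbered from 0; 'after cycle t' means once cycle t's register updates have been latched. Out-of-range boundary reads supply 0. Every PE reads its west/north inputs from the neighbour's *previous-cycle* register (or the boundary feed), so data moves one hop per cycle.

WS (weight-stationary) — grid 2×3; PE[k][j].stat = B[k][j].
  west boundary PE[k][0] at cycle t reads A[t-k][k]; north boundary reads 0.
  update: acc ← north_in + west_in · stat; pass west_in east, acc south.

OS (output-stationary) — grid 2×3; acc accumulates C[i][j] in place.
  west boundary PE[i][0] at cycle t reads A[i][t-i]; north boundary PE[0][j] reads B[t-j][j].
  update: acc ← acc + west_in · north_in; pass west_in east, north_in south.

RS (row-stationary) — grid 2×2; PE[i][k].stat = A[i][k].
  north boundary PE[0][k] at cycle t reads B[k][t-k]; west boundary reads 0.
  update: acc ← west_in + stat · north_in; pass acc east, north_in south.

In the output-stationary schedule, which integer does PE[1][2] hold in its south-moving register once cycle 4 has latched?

OS on a 2×3 grid — tracing PE[1][2] and its feeders:
  0: (0,2).acc=0  regs=<0,0>
  0: (1,1).acc=0  regs=<0,0>
  0: (1,2).acc=0  regs=<0,0>
  1: (0,2).acc=0  regs=<0,0>
  1: (1,1).acc=0  regs=<0,0>
  1: (1,2).acc=0  regs=<0,0>
  2: (0,2).acc=42  regs=<6,7>
  2: (1,1).acc=45  regs=<9,5>
  2: (1,2).acc=0  regs=<0,0>
  3: (0,2).acc=58  regs=<4,4>
  3: (1,1).acc=52  regs=<7,1>
  3: (1,2).acc=63  regs=<9,7>
  4: (0,2).acc=58  regs=<0,0>
  4: (1,1).acc=52  regs=<0,0>
  4: (1,2).acc=91  regs=<7,4>

register = 4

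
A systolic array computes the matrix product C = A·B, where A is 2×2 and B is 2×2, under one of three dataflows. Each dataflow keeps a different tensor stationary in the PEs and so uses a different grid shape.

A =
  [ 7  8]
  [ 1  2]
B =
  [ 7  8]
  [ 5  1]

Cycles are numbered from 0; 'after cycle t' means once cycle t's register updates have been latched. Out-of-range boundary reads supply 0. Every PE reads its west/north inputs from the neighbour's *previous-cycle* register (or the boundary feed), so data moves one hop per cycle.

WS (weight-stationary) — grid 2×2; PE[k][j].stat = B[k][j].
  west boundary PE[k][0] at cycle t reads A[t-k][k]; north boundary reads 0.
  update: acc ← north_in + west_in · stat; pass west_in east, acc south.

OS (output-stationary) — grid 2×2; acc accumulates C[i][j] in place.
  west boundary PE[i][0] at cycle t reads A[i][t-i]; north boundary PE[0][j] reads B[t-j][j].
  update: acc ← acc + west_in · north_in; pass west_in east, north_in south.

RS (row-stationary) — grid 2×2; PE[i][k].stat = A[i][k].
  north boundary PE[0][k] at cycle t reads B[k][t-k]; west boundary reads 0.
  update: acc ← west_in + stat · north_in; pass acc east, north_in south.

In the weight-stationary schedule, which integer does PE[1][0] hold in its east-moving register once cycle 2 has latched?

register = 2

WS (2×2). Following PE[1][0] plus its west/north inputs:
  t=0 PE[0][0]: acc=49 h=7 v=49
  t=0 PE[1][0]: acc=0 h=0 v=0
  t=1 PE[0][0]: acc=7 h=1 v=7
  t=1 PE[1][0]: acc=89 h=8 v=89
  t=2 PE[0][0]: acc=0 h=0 v=0
  t=2 PE[1][0]: acc=17 h=2 v=17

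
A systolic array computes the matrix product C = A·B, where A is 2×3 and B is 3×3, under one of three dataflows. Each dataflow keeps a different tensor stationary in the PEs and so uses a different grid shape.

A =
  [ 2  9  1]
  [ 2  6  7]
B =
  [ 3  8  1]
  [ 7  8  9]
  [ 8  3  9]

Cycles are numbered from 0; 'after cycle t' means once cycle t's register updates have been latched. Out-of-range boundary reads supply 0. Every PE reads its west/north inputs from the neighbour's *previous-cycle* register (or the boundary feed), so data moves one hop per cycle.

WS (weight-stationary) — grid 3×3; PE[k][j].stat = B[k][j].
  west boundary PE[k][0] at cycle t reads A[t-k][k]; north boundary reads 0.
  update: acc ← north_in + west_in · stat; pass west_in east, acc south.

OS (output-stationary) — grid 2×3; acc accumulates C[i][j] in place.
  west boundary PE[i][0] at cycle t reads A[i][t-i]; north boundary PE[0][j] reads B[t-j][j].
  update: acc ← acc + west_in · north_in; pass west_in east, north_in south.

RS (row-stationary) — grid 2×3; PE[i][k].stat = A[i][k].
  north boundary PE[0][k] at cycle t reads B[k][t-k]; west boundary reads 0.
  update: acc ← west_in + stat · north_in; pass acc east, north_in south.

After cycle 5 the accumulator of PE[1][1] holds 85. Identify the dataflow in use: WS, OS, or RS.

dataflow = OS

Under WS (3×3), PE[1][1]:
  t=0 PE[1][1]: acc=0 h=0 v=0
  t=1 PE[1][1]: acc=0 h=0 v=0
  t=2 PE[1][1]: acc=88 h=9 v=88
  t=3 PE[1][1]: acc=64 h=6 v=64
  t=4 PE[1][1]: acc=0 h=0 v=0
  t=5 PE[1][1]: acc=0 h=0 v=0
Under OS (2×3), PE[1][1]:
  t=0 PE[1][1]: acc=0 h=0 v=0
  t=1 PE[1][1]: acc=0 h=0 v=0
  t=2 PE[1][1]: acc=16 h=2 v=8
  t=3 PE[1][1]: acc=64 h=6 v=8
  t=4 PE[1][1]: acc=85 h=7 v=3
  t=5 PE[1][1]: acc=85 h=0 v=0
Under RS (2×3), PE[1][1]:
  t=0 PE[1][1]: acc=0 h=0 v=0
  t=1 PE[1][1]: acc=0 h=0 v=0
  t=2 PE[1][1]: acc=48 h=48 v=7
  t=3 PE[1][1]: acc=64 h=64 v=8
  t=4 PE[1][1]: acc=56 h=56 v=9
  t=5 PE[1][1]: acc=0 h=0 v=0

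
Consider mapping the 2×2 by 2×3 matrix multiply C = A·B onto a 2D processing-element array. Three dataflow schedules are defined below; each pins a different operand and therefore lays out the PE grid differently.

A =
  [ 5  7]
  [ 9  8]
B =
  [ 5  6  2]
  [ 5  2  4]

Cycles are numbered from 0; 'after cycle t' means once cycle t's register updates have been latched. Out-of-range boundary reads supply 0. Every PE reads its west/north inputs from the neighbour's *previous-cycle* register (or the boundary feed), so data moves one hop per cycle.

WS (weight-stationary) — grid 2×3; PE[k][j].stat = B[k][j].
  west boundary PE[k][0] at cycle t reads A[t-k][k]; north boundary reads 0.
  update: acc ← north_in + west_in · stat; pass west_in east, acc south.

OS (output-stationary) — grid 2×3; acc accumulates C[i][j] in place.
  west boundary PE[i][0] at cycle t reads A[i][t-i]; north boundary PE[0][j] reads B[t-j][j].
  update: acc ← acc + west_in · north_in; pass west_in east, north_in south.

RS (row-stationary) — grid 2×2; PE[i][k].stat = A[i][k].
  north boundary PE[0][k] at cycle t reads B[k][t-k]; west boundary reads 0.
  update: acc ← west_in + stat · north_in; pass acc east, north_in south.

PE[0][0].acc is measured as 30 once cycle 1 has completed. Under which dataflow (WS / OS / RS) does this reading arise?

dataflow = RS

— WS: 2×3; PE[0][0] trace:
  [0] (0,0) acc=25 (h:5 v:25)
  [1] (0,0) acc=45 (h:9 v:45)
— OS: 2×3; PE[0][0] trace:
  [0] (0,0) acc=25 (h:5 v:5)
  [1] (0,0) acc=60 (h:7 v:5)
— RS: 2×2; PE[0][0] trace:
  [0] (0,0) acc=25 (h:25 v:5)
  [1] (0,0) acc=30 (h:30 v:6)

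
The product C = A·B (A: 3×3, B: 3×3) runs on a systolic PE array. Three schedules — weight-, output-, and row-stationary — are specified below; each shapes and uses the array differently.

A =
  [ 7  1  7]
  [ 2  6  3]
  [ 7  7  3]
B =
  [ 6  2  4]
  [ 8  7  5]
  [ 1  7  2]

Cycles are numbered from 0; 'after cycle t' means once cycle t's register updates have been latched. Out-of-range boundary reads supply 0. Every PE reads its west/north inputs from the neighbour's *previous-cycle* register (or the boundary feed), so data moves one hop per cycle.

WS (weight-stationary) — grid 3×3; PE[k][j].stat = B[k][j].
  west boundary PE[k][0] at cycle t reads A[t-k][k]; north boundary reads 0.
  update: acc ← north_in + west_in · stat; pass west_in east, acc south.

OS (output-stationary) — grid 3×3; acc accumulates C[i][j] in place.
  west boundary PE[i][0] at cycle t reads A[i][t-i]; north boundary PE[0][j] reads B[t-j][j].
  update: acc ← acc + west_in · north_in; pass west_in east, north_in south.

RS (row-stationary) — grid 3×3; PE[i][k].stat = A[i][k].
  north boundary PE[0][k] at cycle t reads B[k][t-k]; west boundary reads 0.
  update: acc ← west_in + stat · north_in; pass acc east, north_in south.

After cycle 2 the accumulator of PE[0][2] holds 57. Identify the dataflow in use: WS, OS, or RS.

dataflow = RS

Under WS (3×3), PE[0][2]:
  after 0 — PE[0][2] acc=0, pass-E 0, pass-S 0
  after 1 — PE[0][2] acc=0, pass-E 0, pass-S 0
  after 2 — PE[0][2] acc=28, pass-E 7, pass-S 28
Under OS (3×3), PE[0][2]:
  after 0 — PE[0][2] acc=0, pass-E 0, pass-S 0
  after 1 — PE[0][2] acc=0, pass-E 0, pass-S 0
  after 2 — PE[0][2] acc=28, pass-E 7, pass-S 4
Under RS (3×3), PE[0][2]:
  after 0 — PE[0][2] acc=0, pass-E 0, pass-S 0
  after 1 — PE[0][2] acc=0, pass-E 0, pass-S 0
  after 2 — PE[0][2] acc=57, pass-E 57, pass-S 1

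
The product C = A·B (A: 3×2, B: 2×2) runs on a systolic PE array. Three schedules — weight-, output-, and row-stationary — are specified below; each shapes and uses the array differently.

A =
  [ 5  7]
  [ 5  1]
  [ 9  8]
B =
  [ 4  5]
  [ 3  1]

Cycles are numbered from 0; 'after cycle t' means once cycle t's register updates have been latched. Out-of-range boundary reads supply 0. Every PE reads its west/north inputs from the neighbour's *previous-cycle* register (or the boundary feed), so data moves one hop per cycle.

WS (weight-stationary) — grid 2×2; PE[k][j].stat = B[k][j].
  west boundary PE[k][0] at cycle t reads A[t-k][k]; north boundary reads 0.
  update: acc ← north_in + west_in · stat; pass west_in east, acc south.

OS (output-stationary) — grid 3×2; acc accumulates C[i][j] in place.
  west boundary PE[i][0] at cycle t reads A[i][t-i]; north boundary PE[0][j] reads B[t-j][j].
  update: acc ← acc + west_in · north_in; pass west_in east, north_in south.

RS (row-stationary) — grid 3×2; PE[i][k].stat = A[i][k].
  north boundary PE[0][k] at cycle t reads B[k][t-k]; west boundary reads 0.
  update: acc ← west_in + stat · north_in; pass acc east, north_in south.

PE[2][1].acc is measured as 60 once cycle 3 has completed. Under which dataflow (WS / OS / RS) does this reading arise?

— WS: 2×2 array has no PE[2][1].
OS (3×2 grid), PE[2][1]:
  [0] (2,1) acc=0 (h:0 v:0)
  [1] (2,1) acc=0 (h:0 v:0)
  [2] (2,1) acc=0 (h:0 v:0)
  [3] (2,1) acc=45 (h:9 v:5)
RS (3×2 grid), PE[2][1]:
  [0] (2,1) acc=0 (h:0 v:0)
  [1] (2,1) acc=0 (h:0 v:0)
  [2] (2,1) acc=0 (h:0 v:0)
  [3] (2,1) acc=60 (h:60 v:3)

dataflow = RS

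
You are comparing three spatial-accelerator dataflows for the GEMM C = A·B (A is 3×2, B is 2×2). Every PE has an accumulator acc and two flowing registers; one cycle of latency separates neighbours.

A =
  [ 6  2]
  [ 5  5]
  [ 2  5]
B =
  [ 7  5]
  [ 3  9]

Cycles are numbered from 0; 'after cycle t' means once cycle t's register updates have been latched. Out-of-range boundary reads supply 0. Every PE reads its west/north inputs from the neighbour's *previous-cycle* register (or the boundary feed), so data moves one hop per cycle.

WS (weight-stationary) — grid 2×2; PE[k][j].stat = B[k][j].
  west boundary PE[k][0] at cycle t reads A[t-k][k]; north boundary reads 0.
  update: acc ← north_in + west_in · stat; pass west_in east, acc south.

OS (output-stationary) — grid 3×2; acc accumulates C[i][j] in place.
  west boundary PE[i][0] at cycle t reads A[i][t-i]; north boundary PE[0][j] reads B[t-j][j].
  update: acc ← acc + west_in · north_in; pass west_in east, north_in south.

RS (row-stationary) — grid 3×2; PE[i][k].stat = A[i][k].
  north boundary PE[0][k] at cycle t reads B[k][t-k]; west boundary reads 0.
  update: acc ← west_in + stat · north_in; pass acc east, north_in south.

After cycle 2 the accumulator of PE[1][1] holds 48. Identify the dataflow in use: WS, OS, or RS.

Under WS (2×2), PE[1][1]:
  after 0 — PE[1][1] acc=0, pass-E 0, pass-S 0
  after 1 — PE[1][1] acc=0, pass-E 0, pass-S 0
  after 2 — PE[1][1] acc=48, pass-E 2, pass-S 48
Under OS (3×2), PE[1][1]:
  after 0 — PE[1][1] acc=0, pass-E 0, pass-S 0
  after 1 — PE[1][1] acc=0, pass-E 0, pass-S 0
  after 2 — PE[1][1] acc=25, pass-E 5, pass-S 5
Under RS (3×2), PE[1][1]:
  after 0 — PE[1][1] acc=0, pass-E 0, pass-S 0
  after 1 — PE[1][1] acc=0, pass-E 0, pass-S 0
  after 2 — PE[1][1] acc=50, pass-E 50, pass-S 3

dataflow = WS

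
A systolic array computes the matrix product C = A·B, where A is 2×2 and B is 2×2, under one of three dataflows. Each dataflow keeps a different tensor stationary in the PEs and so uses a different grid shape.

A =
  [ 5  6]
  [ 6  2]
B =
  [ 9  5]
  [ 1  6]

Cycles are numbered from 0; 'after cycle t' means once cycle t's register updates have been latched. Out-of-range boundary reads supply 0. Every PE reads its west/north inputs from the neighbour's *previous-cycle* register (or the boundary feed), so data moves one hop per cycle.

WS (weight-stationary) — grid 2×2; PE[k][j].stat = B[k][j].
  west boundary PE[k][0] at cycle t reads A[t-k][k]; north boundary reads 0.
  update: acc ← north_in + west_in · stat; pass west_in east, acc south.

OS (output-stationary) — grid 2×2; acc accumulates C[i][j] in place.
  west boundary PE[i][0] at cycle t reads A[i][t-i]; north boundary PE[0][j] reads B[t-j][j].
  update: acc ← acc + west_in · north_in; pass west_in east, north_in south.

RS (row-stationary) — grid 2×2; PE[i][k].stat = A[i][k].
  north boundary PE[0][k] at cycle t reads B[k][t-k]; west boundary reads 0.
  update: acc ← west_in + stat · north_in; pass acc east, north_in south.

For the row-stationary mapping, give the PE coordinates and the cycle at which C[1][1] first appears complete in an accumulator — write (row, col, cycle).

(row, col, cycle) = (1, 1, 3)

RS: C[1][1] accumulates in PE[1][1]:
  step 0 · PE1,1: acc=0; fwd→0 fwd↓0
  step 1 · PE1,1: acc=0; fwd→0 fwd↓0
  step 2 · PE1,1: acc=56; fwd→56 fwd↓1
  step 3 · PE1,1: acc=42; fwd→42 fwd↓6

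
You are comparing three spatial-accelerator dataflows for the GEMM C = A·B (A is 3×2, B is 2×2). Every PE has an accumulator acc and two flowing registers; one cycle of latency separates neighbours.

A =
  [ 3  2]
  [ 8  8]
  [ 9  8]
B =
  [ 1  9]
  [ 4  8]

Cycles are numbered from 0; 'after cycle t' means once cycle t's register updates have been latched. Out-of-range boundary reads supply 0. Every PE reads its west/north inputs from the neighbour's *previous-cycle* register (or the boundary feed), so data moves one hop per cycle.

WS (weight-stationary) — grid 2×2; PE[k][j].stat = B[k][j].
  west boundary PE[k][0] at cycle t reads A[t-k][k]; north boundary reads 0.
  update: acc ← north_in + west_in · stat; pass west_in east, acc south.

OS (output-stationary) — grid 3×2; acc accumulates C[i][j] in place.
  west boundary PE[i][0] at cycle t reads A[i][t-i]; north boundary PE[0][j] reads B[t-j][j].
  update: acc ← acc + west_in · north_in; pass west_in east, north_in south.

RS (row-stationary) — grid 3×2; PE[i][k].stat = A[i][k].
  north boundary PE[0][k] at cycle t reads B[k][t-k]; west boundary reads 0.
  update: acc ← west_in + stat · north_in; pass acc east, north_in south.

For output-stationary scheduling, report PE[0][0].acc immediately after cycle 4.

PE[0][0].acc = 11

OS (3×2). Following PE[0][0] plus its west/north inputs:
  [0] (0,0) acc=3 (h:3 v:1)
  [1] (0,0) acc=11 (h:2 v:4)
  [2] (0,0) acc=11 (h:0 v:0)
  [3] (0,0) acc=11 (h:0 v:0)
  [4] (0,0) acc=11 (h:0 v:0)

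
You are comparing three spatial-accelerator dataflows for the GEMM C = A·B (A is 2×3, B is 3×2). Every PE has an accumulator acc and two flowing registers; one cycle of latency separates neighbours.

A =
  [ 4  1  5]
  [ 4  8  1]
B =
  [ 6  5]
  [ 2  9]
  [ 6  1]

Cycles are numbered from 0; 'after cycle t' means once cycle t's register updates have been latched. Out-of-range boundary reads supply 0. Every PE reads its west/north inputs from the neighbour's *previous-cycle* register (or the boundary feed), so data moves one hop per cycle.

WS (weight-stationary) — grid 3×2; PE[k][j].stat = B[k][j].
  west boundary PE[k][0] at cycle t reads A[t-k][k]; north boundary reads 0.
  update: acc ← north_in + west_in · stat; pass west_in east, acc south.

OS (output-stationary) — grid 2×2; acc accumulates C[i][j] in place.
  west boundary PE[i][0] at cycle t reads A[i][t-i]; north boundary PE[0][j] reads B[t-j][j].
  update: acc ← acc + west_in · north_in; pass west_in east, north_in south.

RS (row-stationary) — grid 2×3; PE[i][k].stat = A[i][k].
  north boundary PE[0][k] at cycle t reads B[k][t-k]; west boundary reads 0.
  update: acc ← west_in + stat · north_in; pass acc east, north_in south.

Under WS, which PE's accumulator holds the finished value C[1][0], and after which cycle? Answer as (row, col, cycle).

(row, col, cycle) = (2, 0, 3)

WS — PE[2][0] is where C[1][0] collects:
  [0] (2,0) acc=0 (h:0 v:0)
  [1] (2,0) acc=0 (h:0 v:0)
  [2] (2,0) acc=56 (h:5 v:56)
  [3] (2,0) acc=46 (h:1 v:46)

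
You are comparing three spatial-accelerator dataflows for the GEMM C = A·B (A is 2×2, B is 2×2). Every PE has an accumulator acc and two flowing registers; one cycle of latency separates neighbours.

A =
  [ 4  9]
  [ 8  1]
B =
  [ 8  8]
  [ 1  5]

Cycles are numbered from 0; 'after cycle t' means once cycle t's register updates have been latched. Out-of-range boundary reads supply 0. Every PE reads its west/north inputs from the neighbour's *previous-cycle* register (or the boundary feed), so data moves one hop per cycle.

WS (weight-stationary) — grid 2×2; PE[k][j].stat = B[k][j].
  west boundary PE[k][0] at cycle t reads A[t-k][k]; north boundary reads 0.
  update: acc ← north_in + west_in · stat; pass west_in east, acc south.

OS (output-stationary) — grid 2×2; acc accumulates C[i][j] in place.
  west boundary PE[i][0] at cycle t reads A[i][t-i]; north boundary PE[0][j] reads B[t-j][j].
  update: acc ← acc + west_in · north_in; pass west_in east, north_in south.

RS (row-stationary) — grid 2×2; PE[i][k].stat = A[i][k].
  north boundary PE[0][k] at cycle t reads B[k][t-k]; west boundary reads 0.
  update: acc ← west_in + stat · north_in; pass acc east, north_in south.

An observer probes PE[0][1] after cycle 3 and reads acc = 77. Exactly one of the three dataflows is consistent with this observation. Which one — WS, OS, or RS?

dataflow = OS

WS (2×2 grid), PE[0][1]:
  @0  [0,1]  acc 0  |  →0  ↓0
  @1  [0,1]  acc 32  |  →4  ↓32
  @2  [0,1]  acc 64  |  →8  ↓64
  @3  [0,1]  acc 0  |  →0  ↓0
OS (2×2 grid), PE[0][1]:
  @0  [0,1]  acc 0  |  →0  ↓0
  @1  [0,1]  acc 32  |  →4  ↓8
  @2  [0,1]  acc 77  |  →9  ↓5
  @3  [0,1]  acc 77  |  →0  ↓0
RS (2×2 grid), PE[0][1]:
  @0  [0,1]  acc 0  |  →0  ↓0
  @1  [0,1]  acc 41  |  →41  ↓1
  @2  [0,1]  acc 77  |  →77  ↓5
  @3  [0,1]  acc 0  |  →0  ↓0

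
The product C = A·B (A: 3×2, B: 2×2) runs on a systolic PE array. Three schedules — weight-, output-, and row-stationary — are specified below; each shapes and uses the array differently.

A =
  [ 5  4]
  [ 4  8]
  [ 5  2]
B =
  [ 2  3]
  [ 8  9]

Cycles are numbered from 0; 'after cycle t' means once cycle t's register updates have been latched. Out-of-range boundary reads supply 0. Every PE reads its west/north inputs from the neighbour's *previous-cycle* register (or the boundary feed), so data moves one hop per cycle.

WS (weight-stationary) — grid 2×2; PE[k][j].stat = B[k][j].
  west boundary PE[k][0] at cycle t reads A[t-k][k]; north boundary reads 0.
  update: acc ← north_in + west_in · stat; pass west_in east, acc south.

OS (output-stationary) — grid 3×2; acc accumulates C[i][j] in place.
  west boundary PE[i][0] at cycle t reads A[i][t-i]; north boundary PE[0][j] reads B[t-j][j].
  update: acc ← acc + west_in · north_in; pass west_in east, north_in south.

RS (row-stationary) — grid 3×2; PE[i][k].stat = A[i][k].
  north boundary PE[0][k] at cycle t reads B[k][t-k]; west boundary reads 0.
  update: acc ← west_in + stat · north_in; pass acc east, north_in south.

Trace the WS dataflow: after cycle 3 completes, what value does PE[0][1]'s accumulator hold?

WS (2×2). Following PE[0][1] plus its west/north inputs:
  t=0 PE[0][0]: acc=10 h=5 v=10
  t=0 PE[0][1]: acc=0 h=0 v=0
  t=1 PE[0][0]: acc=8 h=4 v=8
  t=1 PE[0][1]: acc=15 h=5 v=15
  t=2 PE[0][0]: acc=10 h=5 v=10
  t=2 PE[0][1]: acc=12 h=4 v=12
  t=3 PE[0][0]: acc=0 h=0 v=0
  t=3 PE[0][1]: acc=15 h=5 v=15

PE[0][1].acc = 15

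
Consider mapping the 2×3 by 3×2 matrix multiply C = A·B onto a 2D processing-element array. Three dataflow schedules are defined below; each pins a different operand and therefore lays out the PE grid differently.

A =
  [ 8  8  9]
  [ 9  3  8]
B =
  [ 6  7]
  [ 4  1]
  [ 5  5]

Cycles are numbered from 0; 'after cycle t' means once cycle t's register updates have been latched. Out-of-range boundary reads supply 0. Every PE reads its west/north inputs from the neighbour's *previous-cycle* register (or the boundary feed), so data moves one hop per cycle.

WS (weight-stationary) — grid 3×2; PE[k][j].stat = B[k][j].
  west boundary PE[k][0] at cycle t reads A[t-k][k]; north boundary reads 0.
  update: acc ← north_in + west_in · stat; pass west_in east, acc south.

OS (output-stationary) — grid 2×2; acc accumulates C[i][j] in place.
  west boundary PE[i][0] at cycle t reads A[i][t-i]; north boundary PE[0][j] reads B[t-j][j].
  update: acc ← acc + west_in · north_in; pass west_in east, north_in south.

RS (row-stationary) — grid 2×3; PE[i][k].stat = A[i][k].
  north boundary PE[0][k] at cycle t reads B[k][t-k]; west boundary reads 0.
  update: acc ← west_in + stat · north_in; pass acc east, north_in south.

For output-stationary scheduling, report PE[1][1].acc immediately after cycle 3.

PE[1][1].acc = 66

OS on a 2×2 grid — tracing PE[1][1] and its feeders:
  step 0 · PE0,1: acc=0; fwd→0 fwd↓0
  step 0 · PE1,0: acc=0; fwd→0 fwd↓0
  step 0 · PE1,1: acc=0; fwd→0 fwd↓0
  step 1 · PE0,1: acc=56; fwd→8 fwd↓7
  step 1 · PE1,0: acc=54; fwd→9 fwd↓6
  step 1 · PE1,1: acc=0; fwd→0 fwd↓0
  step 2 · PE0,1: acc=64; fwd→8 fwd↓1
  step 2 · PE1,0: acc=66; fwd→3 fwd↓4
  step 2 · PE1,1: acc=63; fwd→9 fwd↓7
  step 3 · PE0,1: acc=109; fwd→9 fwd↓5
  step 3 · PE1,0: acc=106; fwd→8 fwd↓5
  step 3 · PE1,1: acc=66; fwd→3 fwd↓1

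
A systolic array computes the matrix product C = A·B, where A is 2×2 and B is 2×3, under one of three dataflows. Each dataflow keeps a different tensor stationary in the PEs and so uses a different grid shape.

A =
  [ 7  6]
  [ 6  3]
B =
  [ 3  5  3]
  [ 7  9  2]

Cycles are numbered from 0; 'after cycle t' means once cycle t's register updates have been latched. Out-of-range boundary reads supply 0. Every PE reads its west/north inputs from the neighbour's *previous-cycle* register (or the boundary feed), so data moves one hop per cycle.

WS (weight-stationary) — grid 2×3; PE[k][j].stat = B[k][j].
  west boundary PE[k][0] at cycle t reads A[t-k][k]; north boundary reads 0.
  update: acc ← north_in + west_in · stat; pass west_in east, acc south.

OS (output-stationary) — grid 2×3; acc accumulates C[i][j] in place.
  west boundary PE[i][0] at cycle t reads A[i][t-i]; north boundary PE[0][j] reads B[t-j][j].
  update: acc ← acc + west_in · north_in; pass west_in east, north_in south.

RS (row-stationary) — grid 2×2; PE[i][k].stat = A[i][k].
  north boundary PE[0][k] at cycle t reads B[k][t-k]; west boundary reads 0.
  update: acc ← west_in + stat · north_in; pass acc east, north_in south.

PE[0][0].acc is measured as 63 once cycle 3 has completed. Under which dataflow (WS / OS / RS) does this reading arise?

WS [2×3] PE[0][0] across cycles:
  after 0 — PE[0][0] acc=21, pass-E 7, pass-S 21
  after 1 — PE[0][0] acc=18, pass-E 6, pass-S 18
  after 2 — PE[0][0] acc=0, pass-E 0, pass-S 0
  after 3 — PE[0][0] acc=0, pass-E 0, pass-S 0
OS [2×3] PE[0][0] across cycles:
  after 0 — PE[0][0] acc=21, pass-E 7, pass-S 3
  after 1 — PE[0][0] acc=63, pass-E 6, pass-S 7
  after 2 — PE[0][0] acc=63, pass-E 0, pass-S 0
  after 3 — PE[0][0] acc=63, pass-E 0, pass-S 0
RS [2×2] PE[0][0] across cycles:
  after 0 — PE[0][0] acc=21, pass-E 21, pass-S 3
  after 1 — PE[0][0] acc=35, pass-E 35, pass-S 5
  after 2 — PE[0][0] acc=21, pass-E 21, pass-S 3
  after 3 — PE[0][0] acc=0, pass-E 0, pass-S 0

dataflow = OS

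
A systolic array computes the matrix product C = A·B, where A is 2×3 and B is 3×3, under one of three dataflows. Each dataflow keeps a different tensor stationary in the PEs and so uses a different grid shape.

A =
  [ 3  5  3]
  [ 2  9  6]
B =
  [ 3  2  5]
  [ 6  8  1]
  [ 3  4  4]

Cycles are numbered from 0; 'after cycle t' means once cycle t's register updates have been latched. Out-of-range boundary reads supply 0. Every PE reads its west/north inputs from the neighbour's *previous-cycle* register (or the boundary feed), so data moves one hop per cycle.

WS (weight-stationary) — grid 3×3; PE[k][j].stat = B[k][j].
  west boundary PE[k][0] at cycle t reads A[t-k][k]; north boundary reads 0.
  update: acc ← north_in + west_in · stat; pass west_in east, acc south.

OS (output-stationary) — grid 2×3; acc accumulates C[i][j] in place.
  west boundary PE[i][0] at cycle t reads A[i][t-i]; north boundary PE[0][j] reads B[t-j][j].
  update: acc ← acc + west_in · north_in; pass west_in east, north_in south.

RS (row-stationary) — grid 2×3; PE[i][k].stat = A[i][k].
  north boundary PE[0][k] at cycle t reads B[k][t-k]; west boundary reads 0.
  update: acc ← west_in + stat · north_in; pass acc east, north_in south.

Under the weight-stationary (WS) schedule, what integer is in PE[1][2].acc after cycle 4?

PE[1][2].acc = 19

WS 3×3: PE[1][2] cycle-by-cycle (with neighbour feeds):
  0: (0,2).acc=0  regs=<0,0>
  0: (1,1).acc=0  regs=<0,0>
  0: (1,2).acc=0  regs=<0,0>
  1: (0,2).acc=0  regs=<0,0>
  1: (1,1).acc=0  regs=<0,0>
  1: (1,2).acc=0  regs=<0,0>
  2: (0,2).acc=15  regs=<3,15>
  2: (1,1).acc=46  regs=<5,46>
  2: (1,2).acc=0  regs=<0,0>
  3: (0,2).acc=10  regs=<2,10>
  3: (1,1).acc=76  regs=<9,76>
  3: (1,2).acc=20  regs=<5,20>
  4: (0,2).acc=0  regs=<0,0>
  4: (1,1).acc=0  regs=<0,0>
  4: (1,2).acc=19  regs=<9,19>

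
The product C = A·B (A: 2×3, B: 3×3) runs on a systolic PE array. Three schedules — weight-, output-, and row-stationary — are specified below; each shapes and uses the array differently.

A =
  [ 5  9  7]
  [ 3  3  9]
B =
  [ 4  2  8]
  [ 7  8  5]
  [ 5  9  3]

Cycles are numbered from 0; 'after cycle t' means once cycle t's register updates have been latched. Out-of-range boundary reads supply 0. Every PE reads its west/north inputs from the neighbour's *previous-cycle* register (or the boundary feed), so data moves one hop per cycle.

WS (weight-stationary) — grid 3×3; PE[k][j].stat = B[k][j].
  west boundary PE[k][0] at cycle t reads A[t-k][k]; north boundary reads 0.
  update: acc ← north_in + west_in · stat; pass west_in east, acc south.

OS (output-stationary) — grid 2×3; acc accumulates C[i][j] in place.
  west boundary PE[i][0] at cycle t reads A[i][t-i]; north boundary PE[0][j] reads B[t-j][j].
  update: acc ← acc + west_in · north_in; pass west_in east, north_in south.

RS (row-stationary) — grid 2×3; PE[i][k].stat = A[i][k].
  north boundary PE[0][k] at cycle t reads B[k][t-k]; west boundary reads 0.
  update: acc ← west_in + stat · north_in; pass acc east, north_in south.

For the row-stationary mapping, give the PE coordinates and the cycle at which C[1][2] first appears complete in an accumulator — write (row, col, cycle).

RS — PE[1][2] is where C[1][2] collects:
  [0] (1,2) acc=0 (h:0 v:0)
  [1] (1,2) acc=0 (h:0 v:0)
  [2] (1,2) acc=0 (h:0 v:0)
  [3] (1,2) acc=78 (h:78 v:5)
  [4] (1,2) acc=111 (h:111 v:9)
  [5] (1,2) acc=66 (h:66 v:3)

(row, col, cycle) = (1, 2, 5)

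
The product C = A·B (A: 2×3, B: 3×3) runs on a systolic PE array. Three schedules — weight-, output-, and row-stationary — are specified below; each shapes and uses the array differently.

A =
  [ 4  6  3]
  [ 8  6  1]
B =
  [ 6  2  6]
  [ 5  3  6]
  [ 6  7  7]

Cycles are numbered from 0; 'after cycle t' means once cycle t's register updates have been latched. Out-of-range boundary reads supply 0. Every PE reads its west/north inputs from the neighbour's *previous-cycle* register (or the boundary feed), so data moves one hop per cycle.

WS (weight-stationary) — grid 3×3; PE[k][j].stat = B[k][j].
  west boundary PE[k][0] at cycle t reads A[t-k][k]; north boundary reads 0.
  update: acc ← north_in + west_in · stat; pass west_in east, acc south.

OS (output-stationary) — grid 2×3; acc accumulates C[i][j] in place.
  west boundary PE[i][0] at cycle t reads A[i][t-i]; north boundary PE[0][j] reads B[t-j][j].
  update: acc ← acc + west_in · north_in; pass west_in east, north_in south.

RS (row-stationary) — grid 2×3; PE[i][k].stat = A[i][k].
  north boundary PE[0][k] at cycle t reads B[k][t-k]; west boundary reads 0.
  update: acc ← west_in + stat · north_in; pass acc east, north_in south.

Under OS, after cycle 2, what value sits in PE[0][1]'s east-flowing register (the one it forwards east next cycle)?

OS (2×3). Following PE[0][1] plus its west/north inputs:
  [0] (0,0) acc=24 (h:4 v:6)
  [0] (0,1) acc=0 (h:0 v:0)
  [1] (0,0) acc=54 (h:6 v:5)
  [1] (0,1) acc=8 (h:4 v:2)
  [2] (0,0) acc=72 (h:3 v:6)
  [2] (0,1) acc=26 (h:6 v:3)

register = 6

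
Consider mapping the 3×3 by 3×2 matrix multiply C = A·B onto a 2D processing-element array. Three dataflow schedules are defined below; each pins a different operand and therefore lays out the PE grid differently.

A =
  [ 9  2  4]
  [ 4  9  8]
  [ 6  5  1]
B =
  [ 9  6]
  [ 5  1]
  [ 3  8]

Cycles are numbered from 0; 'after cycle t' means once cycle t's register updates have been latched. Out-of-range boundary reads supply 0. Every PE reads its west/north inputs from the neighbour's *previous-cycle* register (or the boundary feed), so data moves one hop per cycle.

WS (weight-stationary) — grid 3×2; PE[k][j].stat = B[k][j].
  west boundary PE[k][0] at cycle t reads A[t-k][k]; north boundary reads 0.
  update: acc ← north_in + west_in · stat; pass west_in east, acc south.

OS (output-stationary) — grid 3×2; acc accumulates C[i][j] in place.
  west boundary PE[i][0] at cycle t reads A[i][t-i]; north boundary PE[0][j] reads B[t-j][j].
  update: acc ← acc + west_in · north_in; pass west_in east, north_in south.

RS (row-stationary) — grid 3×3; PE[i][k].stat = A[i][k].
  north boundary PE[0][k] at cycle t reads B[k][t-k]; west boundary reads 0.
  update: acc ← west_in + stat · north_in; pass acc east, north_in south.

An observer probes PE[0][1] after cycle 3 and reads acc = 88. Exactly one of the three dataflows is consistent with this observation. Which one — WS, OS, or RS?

Under WS (3×2), PE[0][1]:
  after 0 — PE[0][1] acc=0, pass-E 0, pass-S 0
  after 1 — PE[0][1] acc=54, pass-E 9, pass-S 54
  after 2 — PE[0][1] acc=24, pass-E 4, pass-S 24
  after 3 — PE[0][1] acc=36, pass-E 6, pass-S 36
Under OS (3×2), PE[0][1]:
  after 0 — PE[0][1] acc=0, pass-E 0, pass-S 0
  after 1 — PE[0][1] acc=54, pass-E 9, pass-S 6
  after 2 — PE[0][1] acc=56, pass-E 2, pass-S 1
  after 3 — PE[0][1] acc=88, pass-E 4, pass-S 8
Under RS (3×3), PE[0][1]:
  after 0 — PE[0][1] acc=0, pass-E 0, pass-S 0
  after 1 — PE[0][1] acc=91, pass-E 91, pass-S 5
  after 2 — PE[0][1] acc=56, pass-E 56, pass-S 1
  after 3 — PE[0][1] acc=0, pass-E 0, pass-S 0

dataflow = OS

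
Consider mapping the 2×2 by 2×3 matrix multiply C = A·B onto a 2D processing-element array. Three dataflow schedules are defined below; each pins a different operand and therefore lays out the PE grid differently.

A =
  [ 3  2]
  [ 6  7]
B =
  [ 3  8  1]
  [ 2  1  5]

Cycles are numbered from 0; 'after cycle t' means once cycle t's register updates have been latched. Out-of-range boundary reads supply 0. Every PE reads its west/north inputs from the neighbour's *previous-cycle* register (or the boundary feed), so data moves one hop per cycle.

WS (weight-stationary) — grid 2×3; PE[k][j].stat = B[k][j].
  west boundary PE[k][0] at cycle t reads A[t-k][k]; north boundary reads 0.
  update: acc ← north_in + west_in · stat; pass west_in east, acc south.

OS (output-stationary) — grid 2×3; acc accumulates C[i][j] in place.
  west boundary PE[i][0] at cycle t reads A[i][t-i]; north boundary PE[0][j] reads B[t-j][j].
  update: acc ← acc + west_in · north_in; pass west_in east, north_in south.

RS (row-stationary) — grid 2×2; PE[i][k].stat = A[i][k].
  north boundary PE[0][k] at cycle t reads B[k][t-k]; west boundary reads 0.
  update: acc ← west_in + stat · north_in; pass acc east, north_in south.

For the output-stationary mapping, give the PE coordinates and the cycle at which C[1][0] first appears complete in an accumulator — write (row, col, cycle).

OS — PE[1][0] is where C[1][0] collects:
  [0] (1,0) acc=0 (h:0 v:0)
  [1] (1,0) acc=18 (h:6 v:3)
  [2] (1,0) acc=32 (h:7 v:2)

(row, col, cycle) = (1, 0, 2)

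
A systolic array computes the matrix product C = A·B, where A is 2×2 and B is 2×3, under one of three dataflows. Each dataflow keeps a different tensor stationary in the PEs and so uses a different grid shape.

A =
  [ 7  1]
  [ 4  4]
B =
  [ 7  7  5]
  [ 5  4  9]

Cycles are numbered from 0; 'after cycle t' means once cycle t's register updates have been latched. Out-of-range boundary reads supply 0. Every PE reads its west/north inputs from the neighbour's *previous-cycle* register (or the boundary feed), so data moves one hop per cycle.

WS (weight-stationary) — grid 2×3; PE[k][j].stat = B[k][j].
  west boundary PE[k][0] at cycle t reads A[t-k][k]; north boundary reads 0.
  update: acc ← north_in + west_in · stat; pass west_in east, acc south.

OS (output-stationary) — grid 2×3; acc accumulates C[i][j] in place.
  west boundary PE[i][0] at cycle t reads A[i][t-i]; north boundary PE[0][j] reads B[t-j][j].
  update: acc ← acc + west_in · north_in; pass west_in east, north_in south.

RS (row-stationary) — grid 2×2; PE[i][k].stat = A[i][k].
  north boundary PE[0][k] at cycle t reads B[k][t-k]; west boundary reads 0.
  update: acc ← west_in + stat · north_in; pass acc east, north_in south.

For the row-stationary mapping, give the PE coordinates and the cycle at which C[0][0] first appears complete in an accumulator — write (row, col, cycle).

(row, col, cycle) = (0, 1, 1)

RS: C[0][0] accumulates in PE[0][1]:
  t=0 PE[0][1]: acc=0 h=0 v=0
  t=1 PE[0][1]: acc=54 h=54 v=5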